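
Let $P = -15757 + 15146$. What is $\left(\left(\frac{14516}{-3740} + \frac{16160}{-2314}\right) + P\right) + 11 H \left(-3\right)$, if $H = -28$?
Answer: $\frac{326848282}{1081795} \approx 302.14$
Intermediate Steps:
$P = -611$
$\left(\left(\frac{14516}{-3740} + \frac{16160}{-2314}\right) + P\right) + 11 H \left(-3\right) = \left(\left(\frac{14516}{-3740} + \frac{16160}{-2314}\right) - 611\right) + 11 \left(-28\right) \left(-3\right) = \left(\left(14516 \left(- \frac{1}{3740}\right) + 16160 \left(- \frac{1}{2314}\right)\right) - 611\right) - -924 = \left(\left(- \frac{3629}{935} - \frac{8080}{1157}\right) - 611\right) + 924 = \left(- \frac{11753553}{1081795} - 611\right) + 924 = - \frac{672730298}{1081795} + 924 = \frac{326848282}{1081795}$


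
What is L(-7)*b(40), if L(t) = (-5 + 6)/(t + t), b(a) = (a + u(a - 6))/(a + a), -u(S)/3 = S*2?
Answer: 41/280 ≈ 0.14643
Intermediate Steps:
u(S) = -6*S (u(S) = -3*S*2 = -6*S)
b(a) = (36 - 5*a)/(2*a) (b(a) = (a - 6*(a - 6))/(a + a) = (a - 6*(-6 + a))/((2*a)) = (a + (36 - 6*a))*(1/(2*a)) = (36 - 5*a)*(1/(2*a)) = (36 - 5*a)/(2*a))
L(t) = 1/(2*t)
L(-7)*b(40) = ((½)/(-7))*(-5/2 + 18/40) = ((½)*(-⅐))*(-5/2 + 18*(1/40)) = -(-5/2 + 9/20)/14 = -1/14*(-41/20) = 41/280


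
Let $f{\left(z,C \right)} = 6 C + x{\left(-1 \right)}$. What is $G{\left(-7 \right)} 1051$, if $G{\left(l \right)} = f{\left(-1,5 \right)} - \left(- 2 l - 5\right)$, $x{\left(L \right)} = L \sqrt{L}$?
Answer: $22071 - 1051 i \approx 22071.0 - 1051.0 i$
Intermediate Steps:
$x{\left(L \right)} = L^{\frac{3}{2}}$
$f{\left(z,C \right)} = - i + 6 C$ ($f{\left(z,C \right)} = 6 C + \left(-1\right)^{\frac{3}{2}} = 6 C - i = - i + 6 C$)
$G{\left(l \right)} = 35 - i + 2 l$ ($G{\left(l \right)} = \left(- i + 6 \cdot 5\right) - \left(- 2 l - 5\right) = \left(- i + 30\right) - \left(-5 - 2 l\right) = \left(30 - i\right) + \left(5 + 2 l\right) = 35 - i + 2 l$)
$G{\left(-7 \right)} 1051 = \left(35 - i + 2 \left(-7\right)\right) 1051 = \left(35 - i - 14\right) 1051 = \left(21 - i\right) 1051 = 22071 - 1051 i$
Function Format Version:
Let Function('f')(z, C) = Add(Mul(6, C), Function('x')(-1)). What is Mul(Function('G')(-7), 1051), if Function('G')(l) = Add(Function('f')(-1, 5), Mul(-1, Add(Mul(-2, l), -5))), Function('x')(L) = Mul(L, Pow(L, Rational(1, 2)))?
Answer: Add(22071, Mul(-1051, I)) ≈ Add(22071., Mul(-1051.0, I))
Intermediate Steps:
Function('x')(L) = Pow(L, Rational(3, 2))
Function('f')(z, C) = Add(Mul(-1, I), Mul(6, C)) (Function('f')(z, C) = Add(Mul(6, C), Pow(-1, Rational(3, 2))) = Add(Mul(6, C), Mul(-1, I)) = Add(Mul(-1, I), Mul(6, C)))
Function('G')(l) = Add(35, Mul(-1, I), Mul(2, l)) (Function('G')(l) = Add(Add(Mul(-1, I), Mul(6, 5)), Mul(-1, Add(Mul(-2, l), -5))) = Add(Add(Mul(-1, I), 30), Mul(-1, Add(-5, Mul(-2, l)))) = Add(Add(30, Mul(-1, I)), Add(5, Mul(2, l))) = Add(35, Mul(-1, I), Mul(2, l)))
Mul(Function('G')(-7), 1051) = Mul(Add(35, Mul(-1, I), Mul(2, -7)), 1051) = Mul(Add(35, Mul(-1, I), -14), 1051) = Mul(Add(21, Mul(-1, I)), 1051) = Add(22071, Mul(-1051, I))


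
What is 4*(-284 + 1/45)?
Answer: -51116/45 ≈ -1135.9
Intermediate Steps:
4*(-284 + 1/45) = 4*(-12779/45) = -51116/45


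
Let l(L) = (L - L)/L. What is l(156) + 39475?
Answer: 39475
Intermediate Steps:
l(L) = 0 (l(L) = 0/L = 0)
l(156) + 39475 = 0 + 39475 = 39475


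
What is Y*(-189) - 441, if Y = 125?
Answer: -24066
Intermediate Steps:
Y*(-189) - 441 = 125*(-189) - 441 = -23625 - 441 = -24066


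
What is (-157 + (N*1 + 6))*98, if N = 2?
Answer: -14602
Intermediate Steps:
(-157 + (N*1 + 6))*98 = (-157 + (2*1 + 6))*98 = (-157 + (2 + 6))*98 = (-157 + 8)*98 = -149*98 = -14602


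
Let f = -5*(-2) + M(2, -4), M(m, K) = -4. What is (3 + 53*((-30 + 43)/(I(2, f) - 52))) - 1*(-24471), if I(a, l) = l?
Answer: 1125115/46 ≈ 24459.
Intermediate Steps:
f = 6 (f = -5*(-2) - 4 = 10 - 4 = 6)
(3 + 53*((-30 + 43)/(I(2, f) - 52))) - 1*(-24471) = (3 + 53*((-30 + 43)/(6 - 52))) - 1*(-24471) = (3 + 53*(13/(-46))) + 24471 = (3 + 53*(13*(-1/46))) + 24471 = (3 + 53*(-13/46)) + 24471 = (3 - 689/46) + 24471 = -551/46 + 24471 = 1125115/46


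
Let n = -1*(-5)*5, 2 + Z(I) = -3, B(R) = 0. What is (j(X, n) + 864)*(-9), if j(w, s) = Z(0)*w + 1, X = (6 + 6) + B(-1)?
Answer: -7245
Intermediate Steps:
Z(I) = -5 (Z(I) = -2 - 3 = -5)
X = 12 (X = (6 + 6) + 0 = 12 + 0 = 12)
n = 25 (n = 5*5 = 25)
j(w, s) = 1 - 5*w (j(w, s) = -5*w + 1 = 1 - 5*w)
(j(X, n) + 864)*(-9) = ((1 - 5*12) + 864)*(-9) = ((1 - 60) + 864)*(-9) = (-59 + 864)*(-9) = 805*(-9) = -7245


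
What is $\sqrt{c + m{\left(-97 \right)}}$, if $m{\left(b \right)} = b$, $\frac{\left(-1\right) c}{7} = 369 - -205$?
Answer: $i \sqrt{4115} \approx 64.148 i$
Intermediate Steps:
$c = -4018$ ($c = - 7 \left(369 - -205\right) = - 7 \left(369 + 205\right) = \left(-7\right) 574 = -4018$)
$\sqrt{c + m{\left(-97 \right)}} = \sqrt{-4018 - 97} = \sqrt{-4115} = i \sqrt{4115}$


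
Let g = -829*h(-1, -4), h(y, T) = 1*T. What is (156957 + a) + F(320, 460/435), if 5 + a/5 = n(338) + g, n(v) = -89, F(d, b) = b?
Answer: 15056921/87 ≈ 1.7307e+5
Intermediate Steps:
h(y, T) = T
g = 3316 (g = -829*(-4) = 3316)
a = 16110 (a = -25 + 5*(-89 + 3316) = -25 + 5*3227 = -25 + 16135 = 16110)
(156957 + a) + F(320, 460/435) = (156957 + 16110) + 460/435 = 173067 + 460*(1/435) = 173067 + 92/87 = 15056921/87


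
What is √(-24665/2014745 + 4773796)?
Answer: √775111213334519979/402949 ≈ 2184.9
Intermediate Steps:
√(-24665/2014745 + 4773796) = √(-24665*1/2014745 + 4773796) = √(-4933/402949 + 4773796) = √(1923596319471/402949) = √775111213334519979/402949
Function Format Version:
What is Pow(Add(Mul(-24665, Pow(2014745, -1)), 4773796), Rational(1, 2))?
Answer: Mul(Rational(1, 402949), Pow(775111213334519979, Rational(1, 2))) ≈ 2184.9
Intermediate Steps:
Pow(Add(Mul(-24665, Pow(2014745, -1)), 4773796), Rational(1, 2)) = Pow(Add(Mul(-24665, Rational(1, 2014745)), 4773796), Rational(1, 2)) = Pow(Add(Rational(-4933, 402949), 4773796), Rational(1, 2)) = Pow(Rational(1923596319471, 402949), Rational(1, 2)) = Mul(Rational(1, 402949), Pow(775111213334519979, Rational(1, 2)))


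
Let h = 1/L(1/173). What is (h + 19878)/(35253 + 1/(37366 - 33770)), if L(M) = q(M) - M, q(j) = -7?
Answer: 21658674737/38411246067 ≈ 0.56386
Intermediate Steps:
L(M) = -7 - M
h = -173/1212 (h = 1/(-7 - 1/173) = 1/(-1212/173) = -173/1212 ≈ -0.14274)
(h + 19878)/(35253 + 1/(37366 - 33770)) = (-173/1212 + 19878)/(35253 + 1/(37366 - 33770)) = 24091963/(1212*(35253 + 1/3596)) = 24091963/(1212*(126769789/3596)) = (24091963/1212)*(3596/126769789) = 21658674737/38411246067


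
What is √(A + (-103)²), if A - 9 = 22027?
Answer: √32645 ≈ 180.68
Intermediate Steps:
A = 22036 (A = 9 + 22027 = 22036)
√(A + (-103)²) = √(22036 + (-103)²) = √(22036 + 10609) = √32645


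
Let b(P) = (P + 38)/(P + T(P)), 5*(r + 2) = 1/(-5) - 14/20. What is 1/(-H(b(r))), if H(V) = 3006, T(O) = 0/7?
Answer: -1/3006 ≈ -0.00033267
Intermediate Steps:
T(O) = 0 (T(O) = 0*(1/7) = 0)
r = -109/50 (r = -2 + (1/(-5) - 14/20)/5 = -2 + (1*(-1/5) - 14*1/20)/5 = -2 + (-1/5 - 7/10)/5 = -2 + (1/5)*(-9/10) = -2 - 9/50 = -109/50 ≈ -2.1800)
b(P) = (38 + P)/P (b(P) = (P + 38)/(P + 0) = (38 + P)/P)
1/(-H(b(r))) = 1/(-1*3006) = 1/(-3006) = -1/3006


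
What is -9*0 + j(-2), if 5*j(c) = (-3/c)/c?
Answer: -3/20 ≈ -0.15000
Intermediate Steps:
j(c) = -3/(5*c²) (j(c) = ((-3/c)/c)/5 = (-3/c²)/5 = -3/(5*c²))
-9*0 + j(-2) = -9*0 - ⅗/(-2)² = 0 - ⅗*¼ = 0 - 3/20 = -3/20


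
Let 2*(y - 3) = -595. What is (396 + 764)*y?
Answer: -341620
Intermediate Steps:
y = -589/2 (y = 3 + (1/2)*(-595) = 3 - 595/2 = -589/2 ≈ -294.50)
(396 + 764)*y = (396 + 764)*(-589/2) = 1160*(-589/2) = -341620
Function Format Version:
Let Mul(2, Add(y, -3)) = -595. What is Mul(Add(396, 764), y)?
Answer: -341620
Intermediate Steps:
y = Rational(-589, 2) (y = Add(3, Mul(Rational(1, 2), -595)) = Add(3, Rational(-595, 2)) = Rational(-589, 2) ≈ -294.50)
Mul(Add(396, 764), y) = Mul(Add(396, 764), Rational(-589, 2)) = Mul(1160, Rational(-589, 2)) = -341620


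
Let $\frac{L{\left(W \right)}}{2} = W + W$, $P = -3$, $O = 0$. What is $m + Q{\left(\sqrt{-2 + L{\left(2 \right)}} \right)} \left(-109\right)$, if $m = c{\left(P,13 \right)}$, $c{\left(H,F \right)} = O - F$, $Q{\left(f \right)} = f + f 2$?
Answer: $-13 - 327 \sqrt{6} \approx -813.98$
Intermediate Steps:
$L{\left(W \right)} = 4 W$ ($L{\left(W \right)} = 2 \left(W + W\right) = 2 \cdot 2 W = 4 W$)
$Q{\left(f \right)} = 3 f$ ($Q{\left(f \right)} = f + 2 f = 3 f$)
$c{\left(H,F \right)} = - F$ ($c{\left(H,F \right)} = 0 - F = - F$)
$m = -13$ ($m = \left(-1\right) 13 = -13$)
$m + Q{\left(\sqrt{-2 + L{\left(2 \right)}} \right)} \left(-109\right) = -13 + 3 \sqrt{-2 + 4 \cdot 2} \left(-109\right) = -13 + 3 \sqrt{-2 + 8} \left(-109\right) = -13 + 3 \sqrt{6} \left(-109\right) = -13 - 327 \sqrt{6}$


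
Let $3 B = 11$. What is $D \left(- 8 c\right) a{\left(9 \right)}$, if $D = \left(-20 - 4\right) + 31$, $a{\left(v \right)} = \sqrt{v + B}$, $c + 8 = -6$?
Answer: $\frac{784 \sqrt{114}}{3} \approx 2790.3$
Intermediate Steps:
$c = -14$ ($c = -8 - 6 = -14$)
$B = \frac{11}{3}$ ($B = \frac{1}{3} \cdot 11 = \frac{11}{3} \approx 3.6667$)
$a{\left(v \right)} = \sqrt{\frac{11}{3} + v}$ ($a{\left(v \right)} = \sqrt{v + \frac{11}{3}} = \sqrt{\frac{11}{3} + v}$)
$D = 7$ ($D = -24 + 31 = 7$)
$D \left(- 8 c\right) a{\left(9 \right)} = 7 \left(\left(-8\right) \left(-14\right)\right) \frac{\sqrt{33 + 9 \cdot 9}}{3} = 7 \cdot 112 \frac{\sqrt{33 + 81}}{3} = 784 \frac{\sqrt{114}}{3} = \frac{784 \sqrt{114}}{3}$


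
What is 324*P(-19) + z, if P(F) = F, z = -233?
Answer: -6389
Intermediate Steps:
324*P(-19) + z = 324*(-19) - 233 = -6156 - 233 = -6389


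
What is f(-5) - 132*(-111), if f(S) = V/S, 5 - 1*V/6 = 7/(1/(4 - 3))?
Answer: 73272/5 ≈ 14654.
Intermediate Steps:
V = -12 (V = 30 - 42/(1/(4 - 3)) = 30 - 42/(1/1) = 30 - 42/1 = 30 - 42 = -12)
f(S) = -12/S
f(-5) - 132*(-111) = -12/(-5) - 132*(-111) = -12*(-⅕) + 14652 = 12/5 + 14652 = 73272/5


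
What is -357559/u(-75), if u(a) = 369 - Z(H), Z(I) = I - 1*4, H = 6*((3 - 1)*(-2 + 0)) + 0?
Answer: -357559/397 ≈ -900.65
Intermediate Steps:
H = -24 (H = 6*(2*(-2)) + 0 = 6*(-4) + 0 = -24 + 0 = -24)
Z(I) = -4 + I (Z(I) = I - 4 = -4 + I)
u(a) = 397 (u(a) = 369 - (-4 - 24) = 369 - 1*(-28) = 369 + 28 = 397)
-357559/u(-75) = -357559/397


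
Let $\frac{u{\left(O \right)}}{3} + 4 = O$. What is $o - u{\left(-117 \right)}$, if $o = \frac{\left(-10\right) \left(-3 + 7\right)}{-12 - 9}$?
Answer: $\frac{7663}{21} \approx 364.9$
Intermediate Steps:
$u{\left(O \right)} = -12 + 3 O$
$o = \frac{40}{21}$ ($o = \frac{\left(-10\right) 4}{-21} = \left(-40\right) \left(- \frac{1}{21}\right) = \frac{40}{21} \approx 1.9048$)
$o - u{\left(-117 \right)} = \frac{40}{21} - \left(-12 + 3 \left(-117\right)\right) = \frac{40}{21} - \left(-12 - 351\right) = \frac{40}{21} - -363 = \frac{40}{21} + 363 = \frac{7663}{21}$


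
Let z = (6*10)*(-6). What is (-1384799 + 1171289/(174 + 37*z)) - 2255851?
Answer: -6837308027/1878 ≈ -3.6407e+6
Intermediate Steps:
z = -360 (z = 60*(-6) = -360)
(-1384799 + 1171289/(174 + 37*z)) - 2255851 = (-1384799 + 1171289/(174 + 37*(-360))) - 2255851 = (-1384799 + 1171289/(174 - 13320)) - 2255851 = (-1384799 + 1171289/(-13146)) - 2255851 = (-1384799 + 1171289*(-1/13146)) - 2255851 = (-1384799 - 167327/1878) - 2255851 = -2600819849/1878 - 2255851 = -6837308027/1878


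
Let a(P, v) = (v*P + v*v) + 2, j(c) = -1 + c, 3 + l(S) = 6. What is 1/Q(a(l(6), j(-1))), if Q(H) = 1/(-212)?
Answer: -212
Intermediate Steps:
l(S) = 3 (l(S) = -3 + 6 = 3)
a(P, v) = 2 + v² + P*v (a(P, v) = (P*v + v²) + 2 = (v² + P*v) + 2 = 2 + v² + P*v)
Q(H) = -1/212
1/Q(a(l(6), j(-1))) = 1/(-1/212) = -212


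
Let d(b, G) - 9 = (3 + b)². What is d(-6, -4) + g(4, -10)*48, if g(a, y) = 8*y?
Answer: -3822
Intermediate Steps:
d(b, G) = 9 + (3 + b)²
d(-6, -4) + g(4, -10)*48 = (9 + (3 - 6)²) + (8*(-10))*48 = (9 + (-3)²) - 80*48 = (9 + 9) - 3840 = 18 - 3840 = -3822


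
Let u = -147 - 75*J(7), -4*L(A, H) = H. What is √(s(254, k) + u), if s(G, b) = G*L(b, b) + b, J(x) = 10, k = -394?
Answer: 4*√1483 ≈ 154.04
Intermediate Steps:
L(A, H) = -H/4
u = -897 (u = -147 - 75*10 = -147 - 750 = -897)
s(G, b) = b - G*b/4 (s(G, b) = G*(-b/4) + b = -G*b/4 + b = b - G*b/4)
√(s(254, k) + u) = √((¼)*(-394)*(4 - 1*254) - 897) = √((¼)*(-394)*(4 - 254) - 897) = √((¼)*(-394)*(-250) - 897) = √(24625 - 897) = √23728 = 4*√1483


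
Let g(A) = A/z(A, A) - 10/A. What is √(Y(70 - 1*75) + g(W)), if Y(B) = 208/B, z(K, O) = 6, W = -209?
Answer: I*√3002934990/6270 ≈ 8.7399*I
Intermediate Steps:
g(A) = -10/A + A/6 (g(A) = A/6 - 10/A = -10/A + A/6)
√(Y(70 - 1*75) + g(W)) = √(208/(70 - 1*75) + (-10/(-209) + (⅙)*(-209))) = √(208/(70 - 75) + (-10*(-1/209) - 209/6)) = √(208/(-5) + (10/209 - 209/6)) = √(208*(-⅕) - 43621/1254) = √(-208/5 - 43621/1254) = √(-478937/6270) = I*√3002934990/6270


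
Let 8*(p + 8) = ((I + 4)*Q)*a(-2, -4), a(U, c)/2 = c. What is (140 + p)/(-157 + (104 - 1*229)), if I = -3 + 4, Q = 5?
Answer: -107/282 ≈ -0.37943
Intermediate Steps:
a(U, c) = 2*c
I = 1
p = -33 (p = -8 + (((1 + 4)*5)*(2*(-4)))/8 = -8 + ((5*5)*(-8))/8 = -8 + (25*(-8))/8 = -8 + (⅛)*(-200) = -8 - 25 = -33)
(140 + p)/(-157 + (104 - 1*229)) = (140 - 33)/(-157 + (104 - 1*229)) = 107/(-157 + (104 - 229)) = 107/(-157 - 125) = 107/(-282) = 107*(-1/282) = -107/282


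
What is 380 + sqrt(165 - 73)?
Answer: 380 + 2*sqrt(23) ≈ 389.59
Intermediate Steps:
380 + sqrt(165 - 73) = 380 + sqrt(92) = 380 + 2*sqrt(23)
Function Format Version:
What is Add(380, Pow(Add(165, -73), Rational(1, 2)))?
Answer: Add(380, Mul(2, Pow(23, Rational(1, 2)))) ≈ 389.59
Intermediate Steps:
Add(380, Pow(Add(165, -73), Rational(1, 2))) = Add(380, Pow(92, Rational(1, 2))) = Add(380, Mul(2, Pow(23, Rational(1, 2))))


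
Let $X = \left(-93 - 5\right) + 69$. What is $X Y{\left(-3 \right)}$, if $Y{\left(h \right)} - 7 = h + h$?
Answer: $-29$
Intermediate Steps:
$X = -29$ ($X = -98 + 69 = -29$)
$Y{\left(h \right)} = 7 + 2 h$ ($Y{\left(h \right)} = 7 + \left(h + h\right) = 7 + 2 h$)
$X Y{\left(-3 \right)} = - 29 \left(7 + 2 \left(-3\right)\right) = - 29 \left(7 - 6\right) = \left(-29\right) 1 = -29$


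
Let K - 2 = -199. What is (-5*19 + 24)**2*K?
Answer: -993077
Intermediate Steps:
K = -197 (K = 2 - 199 = -197)
(-5*19 + 24)**2*K = (-5*19 + 24)**2*(-197) = (-95 + 24)**2*(-197) = (-71)**2*(-197) = 5041*(-197) = -993077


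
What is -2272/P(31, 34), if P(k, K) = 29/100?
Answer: -227200/29 ≈ -7834.5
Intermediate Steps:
P(k, K) = 29/100 (P(k, K) = 29*(1/100) = 29/100)
-2272/P(31, 34) = -2272/29/100 = -2272*100/29 = -227200/29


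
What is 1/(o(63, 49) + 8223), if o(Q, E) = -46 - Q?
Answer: 1/8114 ≈ 0.00012324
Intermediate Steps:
1/(o(63, 49) + 8223) = 1/((-46 - 1*63) + 8223) = 1/((-46 - 63) + 8223) = 1/(-109 + 8223) = 1/8114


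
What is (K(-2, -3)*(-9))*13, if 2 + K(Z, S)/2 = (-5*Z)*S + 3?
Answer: 6786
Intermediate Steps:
K(Z, S) = 2 - 10*S*Z (K(Z, S) = -4 + 2*((-5*Z)*S + 3) = -4 + 2*(-5*S*Z + 3) = -4 + 2*(3 - 5*S*Z) = -4 + (6 - 10*S*Z) = 2 - 10*S*Z)
(K(-2, -3)*(-9))*13 = ((2 - 10*(-3)*(-2))*(-9))*13 = ((2 - 60)*(-9))*13 = -58*(-9)*13 = 522*13 = 6786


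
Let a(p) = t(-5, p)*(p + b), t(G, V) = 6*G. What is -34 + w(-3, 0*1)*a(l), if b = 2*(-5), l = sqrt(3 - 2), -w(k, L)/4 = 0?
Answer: -34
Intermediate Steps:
w(k, L) = 0 (w(k, L) = -4*0 = 0)
l = 1 (l = sqrt(1) = 1)
b = -10
a(p) = 300 - 30*p (a(p) = (6*(-5))*(p - 10) = -30*(-10 + p) = 300 - 30*p)
-34 + w(-3, 0*1)*a(l) = -34 + 0*(300 - 30*1) = -34 + 0*(300 - 30) = -34 + 0*270 = -34 + 0 = -34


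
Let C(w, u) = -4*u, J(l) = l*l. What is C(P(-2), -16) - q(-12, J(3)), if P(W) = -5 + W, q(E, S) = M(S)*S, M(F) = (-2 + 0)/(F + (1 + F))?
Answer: 1234/19 ≈ 64.947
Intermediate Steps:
J(l) = l²
M(F) = -2/(1 + 2*F)
q(E, S) = -2*S/(1 + 2*S) (q(E, S) = (-2/(1 + 2*S))*S = -2*S/(1 + 2*S))
C(P(-2), -16) - q(-12, J(3)) = -4*(-16) - (-2)*3²/(1 + 2*3²) = 64 - (-2)*9/(1 + 2*9) = 64 - (-2)*9/(1 + 18) = 64 - (-2)*9/19 = 64 - 1*(-18/19) = 64 + 18/19 = 1234/19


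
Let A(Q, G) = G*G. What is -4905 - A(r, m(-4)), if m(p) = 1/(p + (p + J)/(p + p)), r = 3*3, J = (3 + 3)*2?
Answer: -122626/25 ≈ -4905.0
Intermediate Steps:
J = 12 (J = 6*2 = 12)
r = 9
m(p) = 1/(p + (12 + p)/(2*p)) (m(p) = 1/(p + (p + 12)/(p + p)) = 1/(p + (12 + p)/((2*p))) = 1/(p + (12 + p)*(1/(2*p))) = 1/(p + (12 + p)/(2*p)))
A(Q, G) = G**2
-4905 - A(r, m(-4)) = -4905 - (2*(-4)/(12 - 4 + 2*(-4)**2))**2 = -4905 - (2*(-4)/(12 - 4 + 2*16))**2 = -4905 - (2*(-4)/(12 - 4 + 32))**2 = -4905 - (2*(-4)/40)**2 = -4905 - (2*(-4)*(1/40))**2 = -4905 - (-1/5)**2 = -4905 - 1*1/25 = -4905 - 1/25 = -122626/25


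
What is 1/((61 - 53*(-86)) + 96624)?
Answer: 1/101243 ≈ 9.8772e-6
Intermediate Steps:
1/((61 - 53*(-86)) + 96624) = 1/((61 + 4558) + 96624) = 1/(4619 + 96624) = 1/101243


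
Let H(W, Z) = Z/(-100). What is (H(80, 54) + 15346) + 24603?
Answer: 1997423/50 ≈ 39948.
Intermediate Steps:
H(W, Z) = -Z/100 (H(W, Z) = Z*(-1/100) = -Z/100)
(H(80, 54) + 15346) + 24603 = (-1/100*54 + 15346) + 24603 = (-27/50 + 15346) + 24603 = 767273/50 + 24603 = 1997423/50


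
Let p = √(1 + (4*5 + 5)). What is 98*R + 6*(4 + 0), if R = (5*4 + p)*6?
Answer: 11784 + 588*√26 ≈ 14782.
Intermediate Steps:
p = √26 (p = √(1 + (20 + 5)) = √(1 + 25) = √26 ≈ 5.0990)
R = 120 + 6*√26 (R = (5*4 + √26)*6 = (20 + √26)*6 = 120 + 6*√26 ≈ 150.59)
98*R + 6*(4 + 0) = 98*(120 + 6*√26) + 6*(4 + 0) = (11760 + 588*√26) + 6*4 = (11760 + 588*√26) + 24 = 11784 + 588*√26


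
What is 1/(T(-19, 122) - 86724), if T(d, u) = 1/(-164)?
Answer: -164/14222737 ≈ -1.1531e-5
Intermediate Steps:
T(d, u) = -1/164
1/(T(-19, 122) - 86724) = 1/(-1/164 - 86724) = 1/(-14222737/164) = -164/14222737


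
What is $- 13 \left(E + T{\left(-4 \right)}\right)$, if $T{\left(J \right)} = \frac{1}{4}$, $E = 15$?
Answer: $- \frac{793}{4} \approx -198.25$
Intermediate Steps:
$T{\left(J \right)} = \frac{1}{4}$
$- 13 \left(E + T{\left(-4 \right)}\right) = - 13 \left(15 + \frac{1}{4}\right) = \left(-13\right) \frac{61}{4} = - \frac{793}{4}$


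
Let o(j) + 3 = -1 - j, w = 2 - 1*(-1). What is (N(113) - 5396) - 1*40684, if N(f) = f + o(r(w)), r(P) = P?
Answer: -45974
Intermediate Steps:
w = 3 (w = 2 + 1 = 3)
o(j) = -4 - j (o(j) = -3 + (-1 - j) = -4 - j)
N(f) = -7 + f (N(f) = f + (-4 - 1*3) = f + (-4 - 3) = f - 7 = -7 + f)
(N(113) - 5396) - 1*40684 = ((-7 + 113) - 5396) - 1*40684 = (106 - 5396) - 40684 = -5290 - 40684 = -45974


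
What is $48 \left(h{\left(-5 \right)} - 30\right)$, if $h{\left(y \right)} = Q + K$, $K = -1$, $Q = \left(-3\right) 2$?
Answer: $-1776$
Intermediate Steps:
$Q = -6$
$h{\left(y \right)} = -7$ ($h{\left(y \right)} = -6 - 1 = -7$)
$48 \left(h{\left(-5 \right)} - 30\right) = 48 \left(-7 - 30\right) = 48 \left(-37\right) = -1776$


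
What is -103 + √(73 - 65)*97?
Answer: -103 + 194*√2 ≈ 171.36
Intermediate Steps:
-103 + √(73 - 65)*97 = -103 + √8*97 = -103 + (2*√2)*97 = -103 + 194*√2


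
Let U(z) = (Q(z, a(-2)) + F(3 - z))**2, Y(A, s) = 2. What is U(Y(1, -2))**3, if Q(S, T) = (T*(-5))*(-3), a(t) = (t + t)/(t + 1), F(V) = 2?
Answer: 56800235584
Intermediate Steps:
a(t) = 2*t/(1 + t) (a(t) = (2*t)/(1 + t) = 2*t/(1 + t))
Q(S, T) = 15*T (Q(S, T) = -5*T*(-3) = 15*T)
U(z) = 3844 (U(z) = (15*(2*(-2)/(1 - 2)) + 2)**2 = (15*(2*(-2)/(-1)) + 2)**2 = (15*(2*(-2)*(-1)) + 2)**2 = (15*4 + 2)**2 = (60 + 2)**2 = 62**2 = 3844)
U(Y(1, -2))**3 = 3844**3 = 56800235584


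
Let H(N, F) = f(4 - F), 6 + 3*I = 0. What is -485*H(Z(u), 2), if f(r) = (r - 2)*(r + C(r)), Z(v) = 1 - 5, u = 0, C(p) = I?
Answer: 0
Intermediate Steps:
I = -2 (I = -2 + (⅓)*0 = -2 + 0 = -2)
C(p) = -2
Z(v) = -4
f(r) = (-2 + r)² (f(r) = (r - 2)*(r - 2) = (-2 + r)*(-2 + r) = (-2 + r)²)
H(N, F) = -12 + (4 - F)² + 4*F (H(N, F) = 4 + (4 - F)² - 4*(4 - F) = 4 + (4 - F)² + (-16 + 4*F) = -12 + (4 - F)² + 4*F)
-485*H(Z(u), 2) = -485*(4 + 2² - 4*2) = -485*(4 + 4 - 8) = -485*0 = 0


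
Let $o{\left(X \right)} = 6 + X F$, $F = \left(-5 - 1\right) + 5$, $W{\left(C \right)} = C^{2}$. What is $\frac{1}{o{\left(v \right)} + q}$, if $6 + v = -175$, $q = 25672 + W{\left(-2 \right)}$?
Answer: $\frac{1}{25863} \approx 3.8665 \cdot 10^{-5}$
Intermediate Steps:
$F = -1$ ($F = -6 + 5 = -1$)
$q = 25676$ ($q = 25672 + \left(-2\right)^{2} = 25672 + 4 = 25676$)
$v = -181$ ($v = -6 - 175 = -181$)
$o{\left(X \right)} = 6 - X$ ($o{\left(X \right)} = 6 + X \left(-1\right) = 6 - X$)
$\frac{1}{o{\left(v \right)} + q} = \frac{1}{\left(6 - -181\right) + 25676} = \frac{1}{\left(6 + 181\right) + 25676} = \frac{1}{187 + 25676} = \frac{1}{25863}$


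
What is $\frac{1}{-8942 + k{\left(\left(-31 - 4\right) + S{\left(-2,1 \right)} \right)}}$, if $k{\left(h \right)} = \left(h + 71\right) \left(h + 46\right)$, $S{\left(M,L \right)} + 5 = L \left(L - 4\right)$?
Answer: $- \frac{1}{8858} \approx -0.00011289$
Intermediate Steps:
$S{\left(M,L \right)} = -5 + L \left(-4 + L\right)$ ($S{\left(M,L \right)} = -5 + L \left(L - 4\right) = -5 + L \left(-4 + L\right)$)
$k{\left(h \right)} = \left(46 + h\right) \left(71 + h\right)$ ($k{\left(h \right)} = \left(71 + h\right) \left(46 + h\right) = \left(46 + h\right) \left(71 + h\right)$)
$\frac{1}{-8942 + k{\left(\left(-31 - 4\right) + S{\left(-2,1 \right)} \right)}} = \frac{1}{-8942 + \left(3266 + \left(\left(-31 - 4\right) - \left(9 - 1\right)\right)^{2} + 117 \left(\left(-31 - 4\right) - \left(9 - 1\right)\right)\right)} = \frac{1}{-8942 + \left(3266 + \left(-35 - 8\right)^{2} + 117 \left(-35 - 8\right)\right)} = \frac{1}{-8942 + \left(3266 + \left(-43\right)^{2} + 117 \left(-43\right)\right)} = \frac{1}{-8942 + \left(3266 + 1849 - 5031\right)} = \frac{1}{-8942 + 84} = \frac{1}{-8858} = - \frac{1}{8858}$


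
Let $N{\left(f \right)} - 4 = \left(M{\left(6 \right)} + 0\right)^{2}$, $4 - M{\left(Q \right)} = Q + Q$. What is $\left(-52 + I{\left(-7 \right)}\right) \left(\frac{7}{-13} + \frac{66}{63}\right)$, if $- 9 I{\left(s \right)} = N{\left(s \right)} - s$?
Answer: $- \frac{25159}{819} \approx -30.719$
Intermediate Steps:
$M{\left(Q \right)} = 4 - 2 Q$ ($M{\left(Q \right)} = 4 - \left(Q + Q\right) = 4 - 2 Q$)
$N{\left(f \right)} = 68$ ($N{\left(f \right)} = 4 + \left(\left(4 - 12\right) + 0\right)^{2} = 4 + \left(-8 + 0\right)^{2} = 4 + \left(-8\right)^{2} = 4 + 64 = 68$)
$I{\left(s \right)} = - \frac{68}{9} + \frac{s}{9}$ ($I{\left(s \right)} = - \frac{68 - s}{9} = - \frac{68}{9} + \frac{s}{9}$)
$\left(-52 + I{\left(-7 \right)}\right) \left(\frac{7}{-13} + \frac{66}{63}\right) = \left(-52 + \left(- \frac{68}{9} + \frac{1}{9} \left(-7\right)\right)\right) \left(\frac{7}{-13} + \frac{66}{63}\right) = \left(-52 - \frac{25}{3}\right) \left(7 \left(- \frac{1}{13}\right) + 66 \cdot \frac{1}{63}\right) = \left(-52 - \frac{25}{3}\right) \left(- \frac{7}{13} + \frac{22}{21}\right) = \left(- \frac{181}{3}\right) \frac{139}{273} = - \frac{25159}{819}$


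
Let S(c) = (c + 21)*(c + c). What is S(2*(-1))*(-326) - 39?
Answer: 24737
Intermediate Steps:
S(c) = 2*c*(21 + c) (S(c) = (21 + c)*(2*c) = 2*c*(21 + c))
S(2*(-1))*(-326) - 39 = (2*(2*(-1))*(21 + 2*(-1)))*(-326) - 39 = (2*(-2)*(21 - 2))*(-326) - 39 = (2*(-2)*19)*(-326) - 39 = -76*(-326) - 39 = 24776 - 39 = 24737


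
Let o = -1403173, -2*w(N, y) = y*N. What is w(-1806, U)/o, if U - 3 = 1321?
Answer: -1195572/1403173 ≈ -0.85205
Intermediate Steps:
U = 1324 (U = 3 + 1321 = 1324)
w(N, y) = -N*y/2 (w(N, y) = -y*N/2 = -N*y/2)
w(-1806, U)/o = -1/2*(-1806)*1324/(-1403173) = 1195572*(-1/1403173) = -1195572/1403173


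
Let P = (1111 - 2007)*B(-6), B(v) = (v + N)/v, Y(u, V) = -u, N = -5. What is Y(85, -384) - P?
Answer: 4673/3 ≈ 1557.7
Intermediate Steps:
B(v) = (-5 + v)/v (B(v) = (v - 5)/v = (-5 + v)/v)
P = -4928/3 (P = (1111 - 2007)*((-5 - 6)/(-6)) = -(-448)*(-11)/3 = -896*11/6 = -4928/3 ≈ -1642.7)
Y(85, -384) - P = -1*85 - 1*(-4928/3) = -85 + 4928/3 = 4673/3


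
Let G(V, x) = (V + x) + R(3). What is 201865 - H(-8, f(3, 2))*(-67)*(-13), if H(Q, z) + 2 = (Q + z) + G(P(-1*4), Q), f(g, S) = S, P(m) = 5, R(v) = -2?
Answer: 213188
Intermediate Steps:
G(V, x) = -2 + V + x (G(V, x) = (V + x) - 2 = -2 + V + x)
H(Q, z) = 1 + z + 2*Q (H(Q, z) = -2 + ((Q + z) + (-2 + 5 + Q)) = -2 + ((Q + z) + (3 + Q)) = -2 + (3 + z + 2*Q) = 1 + z + 2*Q)
201865 - H(-8, f(3, 2))*(-67)*(-13) = 201865 - (1 + 2 + 2*(-8))*(-67)*(-13) = 201865 - (1 + 2 - 16)*(-67)*(-13) = 201865 - (-13*(-67))*(-13) = 201865 - 871*(-13) = 201865 - 1*(-11323) = 201865 + 11323 = 213188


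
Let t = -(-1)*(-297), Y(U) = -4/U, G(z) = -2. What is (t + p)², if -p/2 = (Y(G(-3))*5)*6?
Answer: 173889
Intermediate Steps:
t = -297 (t = -1*297 = -297)
p = -120 (p = -2*-4/(-2)*5*6 = -2*-4*(-½)*5*6 = -2*2*5*6 = -20*6 = -2*60 = -120)
(t + p)² = (-297 - 120)² = (-417)² = 173889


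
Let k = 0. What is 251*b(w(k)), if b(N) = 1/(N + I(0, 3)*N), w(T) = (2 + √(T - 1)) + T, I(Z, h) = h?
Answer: 251/10 - 251*I/20 ≈ 25.1 - 12.55*I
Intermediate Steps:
w(T) = 2 + T + √(-1 + T) (w(T) = (2 + √(-1 + T)) + T = 2 + T + √(-1 + T))
b(N) = 1/(4*N) (b(N) = 1/(N + 3*N) = 1/(4*N))
251*b(w(k)) = 251*(1/(4*(2 + 0 + √(-1 + 0)))) = 251*(1/(4*(2 + 0 + √(-1)))) = 251*(1/(4*(2 + 0 + I))) = 251*(1/(4*(2 + I))) = 251*(((2 - I)/5)/4) = 251*((2 - I)/20) = 251*(2 - I)/20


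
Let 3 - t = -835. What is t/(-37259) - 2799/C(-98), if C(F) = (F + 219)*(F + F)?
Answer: 84413933/883634444 ≈ 0.095530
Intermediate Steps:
C(F) = 2*F*(219 + F) (C(F) = (219 + F)*(2*F) = 2*F*(219 + F))
t = 838 (t = 3 - 1*(-835) = 3 + 835 = 838)
t/(-37259) - 2799/C(-98) = 838/(-37259) - 2799*(-1/(196*(219 - 98))) = 838*(-1/37259) - 2799/(2*(-98)*121) = -838/37259 - 2799/(-23716) = -838/37259 - 2799*(-1/23716) = -838/37259 + 2799/23716 = 84413933/883634444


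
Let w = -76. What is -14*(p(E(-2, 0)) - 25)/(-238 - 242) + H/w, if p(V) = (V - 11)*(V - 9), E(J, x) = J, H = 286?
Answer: -733/2280 ≈ -0.32149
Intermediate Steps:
p(V) = (-11 + V)*(-9 + V)
-14*(p(E(-2, 0)) - 25)/(-238 - 242) + H/w = -14*((99 + (-2)**2 - 20*(-2)) - 25)/(-238 - 242) + 286/(-76) = -14/((-480/((99 + 4 + 40) - 25))) + 286*(-1/76) = -14/((-480/(143 - 25))) - 143/38 = -14/((-480/118)) - 143/38 = -14/((-480*1/118)) - 143/38 = -14/(-240/59) - 143/38 = -14*(-59/240) - 143/38 = 413/120 - 143/38 = -733/2280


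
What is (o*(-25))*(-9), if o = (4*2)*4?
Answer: 7200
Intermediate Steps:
o = 32 (o = 8*4 = 32)
(o*(-25))*(-9) = (32*(-25))*(-9) = -800*(-9) = 7200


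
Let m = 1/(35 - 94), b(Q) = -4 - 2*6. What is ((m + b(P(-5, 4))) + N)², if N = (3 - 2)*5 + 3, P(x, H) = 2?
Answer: 223729/3481 ≈ 64.271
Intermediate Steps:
b(Q) = -16 (b(Q) = -4 - 12 = -16)
N = 8 (N = 1*5 + 3 = 5 + 3 = 8)
m = -1/59 (m = 1/(-59) = -1/59 ≈ -0.016949)
((m + b(P(-5, 4))) + N)² = ((-1/59 - 16) + 8)² = (-945/59 + 8)² = (-473/59)² = 223729/3481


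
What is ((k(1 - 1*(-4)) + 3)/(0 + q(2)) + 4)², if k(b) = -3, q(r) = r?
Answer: 16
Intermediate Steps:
((k(1 - 1*(-4)) + 3)/(0 + q(2)) + 4)² = ((-3 + 3)/(0 + 2) + 4)² = (0/2 + 4)² = (0*(½) + 4)² = (0 + 4)² = 4² = 16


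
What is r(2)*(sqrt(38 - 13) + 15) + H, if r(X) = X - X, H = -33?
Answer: -33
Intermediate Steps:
r(X) = 0
r(2)*(sqrt(38 - 13) + 15) + H = 0*(sqrt(38 - 13) + 15) - 33 = 0*(sqrt(25) + 15) - 33 = 0*(5 + 15) - 33 = 0*20 - 33 = 0 - 33 = -33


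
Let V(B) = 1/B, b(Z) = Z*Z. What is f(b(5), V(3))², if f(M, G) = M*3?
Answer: 5625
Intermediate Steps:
b(Z) = Z²
f(M, G) = 3*M
f(b(5), V(3))² = (3*5²)² = (3*25)² = 75² = 5625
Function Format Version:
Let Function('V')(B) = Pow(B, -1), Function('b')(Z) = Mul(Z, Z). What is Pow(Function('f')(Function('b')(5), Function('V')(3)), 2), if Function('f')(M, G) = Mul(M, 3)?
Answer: 5625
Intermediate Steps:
Function('b')(Z) = Pow(Z, 2)
Function('f')(M, G) = Mul(3, M)
Pow(Function('f')(Function('b')(5), Function('V')(3)), 2) = Pow(Mul(3, Pow(5, 2)), 2) = Pow(Mul(3, 25), 2) = Pow(75, 2) = 5625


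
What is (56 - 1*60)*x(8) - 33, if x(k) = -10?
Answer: 7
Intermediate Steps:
(56 - 1*60)*x(8) - 33 = (56 - 1*60)*(-10) - 33 = (56 - 60)*(-10) - 33 = -4*(-10) - 33 = 40 - 33 = 7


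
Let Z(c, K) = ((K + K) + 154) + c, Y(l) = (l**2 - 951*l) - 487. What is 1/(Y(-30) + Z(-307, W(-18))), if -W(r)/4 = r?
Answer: 1/28934 ≈ 3.4561e-5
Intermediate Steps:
W(r) = -4*r
Y(l) = -487 + l**2 - 951*l
Z(c, K) = 154 + c + 2*K (Z(c, K) = (2*K + 154) + c = (154 + 2*K) + c = 154 + c + 2*K)
1/(Y(-30) + Z(-307, W(-18))) = 1/((-487 + (-30)**2 - 951*(-30)) + (154 - 307 + 2*(-4*(-18)))) = 1/((-487 + 900 + 28530) + (154 - 307 + 2*72)) = 1/(28943 + (154 - 307 + 144)) = 1/(28943 - 9) = 1/28934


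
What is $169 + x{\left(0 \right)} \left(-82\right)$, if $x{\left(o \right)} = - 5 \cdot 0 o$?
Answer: $169$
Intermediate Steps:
$x{\left(o \right)} = 0$ ($x{\left(o \right)} = \left(-5\right) 0 = 0$)
$169 + x{\left(0 \right)} \left(-82\right) = 169 + 0 \left(-82\right) = 169 + 0 = 169$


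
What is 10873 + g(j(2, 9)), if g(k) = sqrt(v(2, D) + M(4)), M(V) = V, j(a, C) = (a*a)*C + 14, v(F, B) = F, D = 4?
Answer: 10873 + sqrt(6) ≈ 10875.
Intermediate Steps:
j(a, C) = 14 + C*a**2 (j(a, C) = a**2*C + 14 = C*a**2 + 14 = 14 + C*a**2)
g(k) = sqrt(6) (g(k) = sqrt(2 + 4) = sqrt(6))
10873 + g(j(2, 9)) = 10873 + sqrt(6)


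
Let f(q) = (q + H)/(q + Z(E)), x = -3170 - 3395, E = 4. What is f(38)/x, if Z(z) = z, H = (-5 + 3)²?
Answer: -1/6565 ≈ -0.00015232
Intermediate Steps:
x = -6565
H = 4 (H = (-2)² = 4)
f(q) = 1 (f(q) = (q + 4)/(q + 4) = (4 + q)/(4 + q) = 1)
f(38)/x = 1/(-6565) = 1*(-1/6565) = -1/6565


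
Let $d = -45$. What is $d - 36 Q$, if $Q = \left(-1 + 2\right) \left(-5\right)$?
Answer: $135$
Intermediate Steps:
$Q = -5$ ($Q = 1 \left(-5\right) = -5$)
$d - 36 Q = -45 - -180 = -45 + 180 = 135$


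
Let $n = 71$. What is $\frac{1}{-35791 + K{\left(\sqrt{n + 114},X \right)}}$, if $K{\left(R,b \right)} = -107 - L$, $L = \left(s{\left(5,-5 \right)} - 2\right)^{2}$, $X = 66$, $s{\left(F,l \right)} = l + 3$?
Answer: $- \frac{1}{35914} \approx -2.7844 \cdot 10^{-5}$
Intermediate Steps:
$s{\left(F,l \right)} = 3 + l$
$L = 16$ ($L = \left(\left(3 - 5\right) - 2\right)^{2} = \left(-2 - 2\right)^{2} = \left(-4\right)^{2} = 16$)
$K{\left(R,b \right)} = -123$ ($K{\left(R,b \right)} = -107 - 16 = -123$)
$\frac{1}{-35791 + K{\left(\sqrt{n + 114},X \right)}} = \frac{1}{-35791 - 123} = \frac{1}{-35914} = - \frac{1}{35914}$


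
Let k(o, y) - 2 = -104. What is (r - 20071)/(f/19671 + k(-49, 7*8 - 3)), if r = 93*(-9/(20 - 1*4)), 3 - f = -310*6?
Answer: 2111176961/10691088 ≈ 197.47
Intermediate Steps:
k(o, y) = -102 (k(o, y) = 2 - 104 = -102)
f = 1863 (f = 3 - (-310)*6 = 3 - 1*(-1860) = 3 + 1860 = 1863)
r = -837/16 (r = 93*(-9/(20 - 4)) = 93*(-9/16) = -837/16 ≈ -52.313)
(r - 20071)/(f/19671 + k(-49, 7*8 - 3)) = (-837/16 - 20071)/(1863/19671 - 102) = -321973/(16*(1863*(1/19671) - 102)) = -321973/(16*(621/6557 - 102)) = -321973/(16*(-668193/6557)) = -321973/16*(-6557/668193) = 2111176961/10691088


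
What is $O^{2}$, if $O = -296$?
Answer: $87616$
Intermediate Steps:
$O^{2} = \left(-296\right)^{2} = 87616$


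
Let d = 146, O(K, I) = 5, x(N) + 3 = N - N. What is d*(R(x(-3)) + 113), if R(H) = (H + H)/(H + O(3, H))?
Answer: 16060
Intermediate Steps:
x(N) = -3 (x(N) = -3 + (N - N) = -3 + 0 = -3)
R(H) = 2*H/(5 + H) (R(H) = (H + H)/(H + 5) = (2*H)/(5 + H) = 2*H/(5 + H))
d*(R(x(-3)) + 113) = 146*(2*(-3)/(5 - 3) + 113) = 146*(2*(-3)/2 + 113) = 146*(2*(-3)*(½) + 113) = 146*(-3 + 113) = 146*110 = 16060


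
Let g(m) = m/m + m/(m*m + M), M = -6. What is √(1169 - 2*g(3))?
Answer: √1165 ≈ 34.132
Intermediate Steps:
g(m) = 1 + m/(-6 + m²) (g(m) = m/m + m/(m*m - 6) = 1 + m/(m² - 6) = 1 + m/(-6 + m²))
√(1169 - 2*g(3)) = √(1169 - 2*(-6 + 3 + 3²)/(-6 + 3²)) = √(1169 - 2*(-6 + 3 + 9)/(-6 + 9)) = √(1169 - 2*6/3) = √(1169 - 2*2) = √(1169 - 4) = √1165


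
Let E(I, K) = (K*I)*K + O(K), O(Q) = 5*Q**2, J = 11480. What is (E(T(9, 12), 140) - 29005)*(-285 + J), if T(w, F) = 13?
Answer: 3624885025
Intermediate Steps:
E(I, K) = 5*K**2 + I*K**2 (E(I, K) = (K*I)*K + 5*K**2 = (I*K)*K + 5*K**2 = I*K**2 + 5*K**2 = 5*K**2 + I*K**2)
(E(T(9, 12), 140) - 29005)*(-285 + J) = (140**2*(5 + 13) - 29005)*(-285 + 11480) = (19600*18 - 29005)*11195 = (352800 - 29005)*11195 = 323795*11195 = 3624885025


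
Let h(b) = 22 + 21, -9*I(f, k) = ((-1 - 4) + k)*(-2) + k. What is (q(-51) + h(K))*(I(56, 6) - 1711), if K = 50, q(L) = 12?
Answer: -847165/9 ≈ -94130.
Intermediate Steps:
I(f, k) = -10/9 + k/9 (I(f, k) = -(((-1 - 4) + k)*(-2) + k)/9 = -((-5 + k)*(-2) + k)/9 = -((10 - 2*k) + k)/9 = -(10 - k)/9 = -10/9 + k/9)
h(b) = 43
(q(-51) + h(K))*(I(56, 6) - 1711) = (12 + 43)*((-10/9 + (⅑)*6) - 1711) = 55*((-10/9 + ⅔) - 1711) = 55*(-4/9 - 1711) = 55*(-15403/9) = -847165/9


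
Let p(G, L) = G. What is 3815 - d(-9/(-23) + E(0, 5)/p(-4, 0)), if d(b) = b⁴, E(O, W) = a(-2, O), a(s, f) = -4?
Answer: 1066544839/279841 ≈ 3811.3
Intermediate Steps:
E(O, W) = -4
3815 - d(-9/(-23) + E(0, 5)/p(-4, 0)) = 3815 - (-9/(-23) - 4/(-4))⁴ = 3815 - (-9*(-1/23) - 4*(-¼))⁴ = 3815 - (9/23 + 1)⁴ = 3815 - (32/23)⁴ = 3815 - 1*1048576/279841 = 3815 - 1048576/279841 = 1066544839/279841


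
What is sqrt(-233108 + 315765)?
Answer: sqrt(82657) ≈ 287.50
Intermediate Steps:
sqrt(-233108 + 315765) = sqrt(82657)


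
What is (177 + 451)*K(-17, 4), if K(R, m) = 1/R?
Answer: -628/17 ≈ -36.941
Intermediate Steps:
(177 + 451)*K(-17, 4) = (177 + 451)/(-17) = 628*(-1/17) = -628/17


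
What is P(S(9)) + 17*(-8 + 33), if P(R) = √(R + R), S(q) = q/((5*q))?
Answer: 425 + √10/5 ≈ 425.63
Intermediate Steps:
S(q) = ⅕ (S(q) = q*(1/(5*q)) = ⅕)
P(R) = √2*√R (P(R) = √(2*R) = √2*√R)
P(S(9)) + 17*(-8 + 33) = √2*√(⅕) + 17*(-8 + 33) = √2*(√5/5) + 17*25 = √10/5 + 425 = 425 + √10/5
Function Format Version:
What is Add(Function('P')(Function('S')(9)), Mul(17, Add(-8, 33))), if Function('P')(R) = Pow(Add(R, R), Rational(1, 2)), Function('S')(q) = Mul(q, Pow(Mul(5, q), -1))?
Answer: Add(425, Mul(Rational(1, 5), Pow(10, Rational(1, 2)))) ≈ 425.63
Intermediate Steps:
Function('S')(q) = Rational(1, 5) (Function('S')(q) = Mul(q, Mul(Rational(1, 5), Pow(q, -1))) = Rational(1, 5))
Function('P')(R) = Mul(Pow(2, Rational(1, 2)), Pow(R, Rational(1, 2))) (Function('P')(R) = Pow(Mul(2, R), Rational(1, 2)) = Mul(Pow(2, Rational(1, 2)), Pow(R, Rational(1, 2))))
Add(Function('P')(Function('S')(9)), Mul(17, Add(-8, 33))) = Add(Mul(Pow(2, Rational(1, 2)), Pow(Rational(1, 5), Rational(1, 2))), Mul(17, Add(-8, 33))) = Add(Mul(Pow(2, Rational(1, 2)), Mul(Rational(1, 5), Pow(5, Rational(1, 2)))), Mul(17, 25)) = Add(Mul(Rational(1, 5), Pow(10, Rational(1, 2))), 425) = Add(425, Mul(Rational(1, 5), Pow(10, Rational(1, 2))))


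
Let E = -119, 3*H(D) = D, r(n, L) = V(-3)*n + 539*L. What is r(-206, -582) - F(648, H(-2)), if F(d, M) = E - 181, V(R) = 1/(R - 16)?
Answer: -5954356/19 ≈ -3.1339e+5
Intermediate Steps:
V(R) = 1/(-16 + R)
r(n, L) = 539*L - n/19 (r(n, L) = n/(-16 - 3) + 539*L = n/(-19) + 539*L = -n/19 + 539*L = 539*L - n/19)
H(D) = D/3
F(d, M) = -300 (F(d, M) = -119 - 181 = -300)
r(-206, -582) - F(648, H(-2)) = (539*(-582) - 1/19*(-206)) - 1*(-300) = (-313698 + 206/19) + 300 = -5960056/19 + 300 = -5954356/19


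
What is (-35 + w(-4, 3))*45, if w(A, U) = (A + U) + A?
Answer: -1800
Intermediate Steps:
w(A, U) = U + 2*A
(-35 + w(-4, 3))*45 = (-35 + (3 + 2*(-4)))*45 = (-35 + (3 - 8))*45 = (-35 - 5)*45 = -40*45 = -1800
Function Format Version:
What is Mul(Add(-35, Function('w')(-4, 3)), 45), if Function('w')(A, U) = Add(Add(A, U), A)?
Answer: -1800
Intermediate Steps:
Function('w')(A, U) = Add(U, Mul(2, A))
Mul(Add(-35, Function('w')(-4, 3)), 45) = Mul(Add(-35, Add(3, Mul(2, -4))), 45) = Mul(Add(-35, Add(3, -8)), 45) = Mul(Add(-35, -5), 45) = Mul(-40, 45) = -1800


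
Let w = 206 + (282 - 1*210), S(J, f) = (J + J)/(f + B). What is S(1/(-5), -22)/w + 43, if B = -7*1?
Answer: 866666/20155 ≈ 43.000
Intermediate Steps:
B = -7
S(J, f) = 2*J/(-7 + f) (S(J, f) = (J + J)/(f - 7) = (2*J)/(-7 + f) = 2*J/(-7 + f))
w = 278 (w = 206 + (282 - 210) = 206 + 72 = 278)
S(1/(-5), -22)/w + 43 = (2/(-5*(-7 - 22)))/278 + 43 = (2*(-1/5)/(-29))*(1/278) + 43 = (2*(-1/5)*(-1/29))*(1/278) + 43 = (2/145)*(1/278) + 43 = 1/20155 + 43 = 866666/20155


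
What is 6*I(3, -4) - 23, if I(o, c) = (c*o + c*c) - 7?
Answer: -41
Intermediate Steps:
I(o, c) = -7 + c**2 + c*o (I(o, c) = (c*o + c**2) - 7 = (c**2 + c*o) - 7 = -7 + c**2 + c*o)
6*I(3, -4) - 23 = 6*(-7 + (-4)**2 - 4*3) - 23 = 6*(-7 + 16 - 12) - 23 = 6*(-3) - 23 = -18 - 23 = -41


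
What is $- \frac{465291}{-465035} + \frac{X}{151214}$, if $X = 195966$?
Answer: $\frac{80744781042}{35159901245} \approx 2.2965$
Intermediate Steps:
$- \frac{465291}{-465035} + \frac{X}{151214} = - \frac{465291}{-465035} + \frac{195966}{151214} = \left(-465291\right) \left(- \frac{1}{465035}\right) + 195966 \cdot \frac{1}{151214} = \frac{465291}{465035} + \frac{97983}{75607} = \frac{80744781042}{35159901245}$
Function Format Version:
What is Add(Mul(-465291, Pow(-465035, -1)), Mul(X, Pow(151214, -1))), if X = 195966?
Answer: Rational(80744781042, 35159901245) ≈ 2.2965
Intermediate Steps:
Add(Mul(-465291, Pow(-465035, -1)), Mul(X, Pow(151214, -1))) = Add(Mul(-465291, Pow(-465035, -1)), Mul(195966, Pow(151214, -1))) = Add(Mul(-465291, Rational(-1, 465035)), Mul(195966, Rational(1, 151214))) = Add(Rational(465291, 465035), Rational(97983, 75607)) = Rational(80744781042, 35159901245)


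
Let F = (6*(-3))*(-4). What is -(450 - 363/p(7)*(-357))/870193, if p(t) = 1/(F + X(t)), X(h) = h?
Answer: -10238139/870193 ≈ -11.765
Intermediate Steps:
F = 72 (F = -18*(-4) = 72)
p(t) = 1/(72 + t)
-(450 - 363/p(7)*(-357))/870193 = -(450 - 363/(1/(72 + 7))*(-357))/870193 = -(450 - 363/(1/79)*(-357))/870193 = -(450 - 363/1/79*(-357))/870193 = -(450 - 363*79*(-357))/870193 = -(450 - 28677*(-357))/870193 = -(450 + 10237689)/870193 = -10238139/870193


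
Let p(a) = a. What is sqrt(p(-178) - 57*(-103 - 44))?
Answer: sqrt(8201) ≈ 90.559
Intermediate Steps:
sqrt(p(-178) - 57*(-103 - 44)) = sqrt(-178 - 57*(-103 - 44)) = sqrt(-178 - 57*(-147)) = sqrt(-178 + 8379) = sqrt(8201)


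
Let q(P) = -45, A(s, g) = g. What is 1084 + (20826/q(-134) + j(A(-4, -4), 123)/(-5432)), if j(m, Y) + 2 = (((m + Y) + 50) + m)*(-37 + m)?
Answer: 16905627/27160 ≈ 622.45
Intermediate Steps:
j(m, Y) = -2 + (-37 + m)*(50 + Y + 2*m) (j(m, Y) = -2 + (((m + Y) + 50) + m)*(-37 + m) = -2 + (((Y + m) + 50) + m)*(-37 + m) = -2 + ((50 + Y + m) + m)*(-37 + m) = -2 + (50 + Y + 2*m)*(-37 + m) = -2 + (-37 + m)*(50 + Y + 2*m))
1084 + (20826/q(-134) + j(A(-4, -4), 123)/(-5432)) = 1084 + (20826/(-45) + (-1852 - 37*123 - 24*(-4) + 2*(-4)² + 123*(-4))/(-5432)) = 1084 + (20826*(-1/45) + (-1852 - 4551 + 96 + 2*16 - 492)*(-1/5432)) = 1084 + (-2314/5 + (-1852 - 4551 + 96 + 32 - 492)*(-1/5432)) = 1084 + (-2314/5 - 6767*(-1/5432)) = 1084 + (-2314/5 + 6767/5432) = 1084 - 12535813/27160 = 16905627/27160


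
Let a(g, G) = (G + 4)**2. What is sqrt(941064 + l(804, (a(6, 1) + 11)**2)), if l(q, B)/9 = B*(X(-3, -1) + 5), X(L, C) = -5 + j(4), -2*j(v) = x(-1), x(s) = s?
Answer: 4*sqrt(59181) ≈ 973.09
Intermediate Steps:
j(v) = 1/2 (j(v) = -1/2*(-1) = 1/2)
a(g, G) = (4 + G)**2
X(L, C) = -9/2 (X(L, C) = -5 + 1/2 = -9/2)
l(q, B) = 9*B/2 (l(q, B) = 9*(B*(-9/2 + 5)) = 9*(B*(1/2)) = 9*(B/2) = 9*B/2)
sqrt(941064 + l(804, (a(6, 1) + 11)**2)) = sqrt(941064 + 9*((4 + 1)**2 + 11)**2/2) = sqrt(941064 + 9*(5**2 + 11)**2/2) = sqrt(941064 + 9*(25 + 11)**2/2) = sqrt(941064 + (9/2)*36**2) = sqrt(941064 + (9/2)*1296) = sqrt(941064 + 5832) = sqrt(946896) = 4*sqrt(59181)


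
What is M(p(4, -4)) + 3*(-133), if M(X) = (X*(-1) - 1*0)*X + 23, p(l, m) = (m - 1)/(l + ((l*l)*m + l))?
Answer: -1179161/3136 ≈ -376.01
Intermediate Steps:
p(l, m) = (-1 + m)/(2*l + m*l²) (p(l, m) = (-1 + m)/(l + (l²*m + l)) = (-1 + m)/(l + (m*l² + l)) = (-1 + m)/(l + (l + m*l²)) = (-1 + m)/(2*l + m*l²))
M(X) = 23 - X² (M(X) = (-X + 0)*X + 23 = (-X)*X + 23 = -X² + 23 = 23 - X²)
M(p(4, -4)) + 3*(-133) = (23 - ((-1 - 4)/(4*(2 + 4*(-4))))²) + 3*(-133) = (23 - ((¼)*(-5)/(2 - 16))²) - 399 = (23 - ((¼)*(-5)/(-14))²) - 399 = (23 - ((¼)*(-1/14)*(-5))²) - 399 = (23 - (5/56)²) - 399 = (23 - 1*25/3136) - 399 = (23 - 25/3136) - 399 = 72103/3136 - 399 = -1179161/3136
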